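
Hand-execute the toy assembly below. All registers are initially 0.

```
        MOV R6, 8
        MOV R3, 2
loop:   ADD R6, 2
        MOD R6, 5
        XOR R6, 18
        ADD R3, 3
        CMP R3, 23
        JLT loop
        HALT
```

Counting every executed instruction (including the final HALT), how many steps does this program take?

after MOV R6, 8: R6=8
after MOV R3, 2: R3=2
after ADD R6, 2: R6=8+2=10
after MOD R6, 5: R6=10%5=0
after XOR R6, 18: R6=0^18=18
after ADD R3, 3: R3=2+3=5
CMP R3, 23  (cmp 5,23)
JLT loop: taken
after ADD R6, 2: R6=18+2=20
after MOD R6, 5: R6=20%5=0
after XOR R6, 18: R6=0^18=18
after ADD R3, 3: R3=5+3=8
CMP R3, 23  (cmp 8,23)
JLT loop: taken
after ADD R6, 2: R6=18+2=20
after MOD R6, 5: R6=20%5=0
after XOR R6, 18: R6=0^18=18
after ADD R3, 3: R3=8+3=11
CMP R3, 23  (cmp 11,23)
JLT loop: taken
after ADD R6, 2: R6=18+2=20
after MOD R6, 5: R6=20%5=0
after XOR R6, 18: R6=0^18=18
after ADD R3, 3: R3=11+3=14
CMP R3, 23  (cmp 14,23)
JLT loop: taken
after ADD R6, 2: R6=18+2=20
after MOD R6, 5: R6=20%5=0
after XOR R6, 18: R6=0^18=18
after ADD R3, 3: R3=14+3=17
CMP R3, 23  (cmp 17,23)
JLT loop: taken
after ADD R6, 2: R6=18+2=20
after MOD R6, 5: R6=20%5=0
after XOR R6, 18: R6=0^18=18
after ADD R3, 3: R3=17+3=20
CMP R3, 23  (cmp 20,23)
JLT loop: taken
after ADD R6, 2: R6=18+2=20
after MOD R6, 5: R6=20%5=0
after XOR R6, 18: R6=0^18=18
after ADD R3, 3: R3=20+3=23
CMP R3, 23  (cmp 23,23)
JLT loop: not taken
halt.
Total executed instructions: 45.

45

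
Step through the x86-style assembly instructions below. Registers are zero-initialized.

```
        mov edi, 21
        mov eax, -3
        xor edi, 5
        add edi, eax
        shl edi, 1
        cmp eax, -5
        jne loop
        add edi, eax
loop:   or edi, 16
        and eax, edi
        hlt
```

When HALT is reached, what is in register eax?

24

edi=21
eax=-3
edi=21^5=16
edi=16+(-3)=13
edi=13<<1=26
cmp eax, -5  (cmp -3,-5)
jne loop: taken
edi=26|16=26
eax=(-3)&26=24
halt.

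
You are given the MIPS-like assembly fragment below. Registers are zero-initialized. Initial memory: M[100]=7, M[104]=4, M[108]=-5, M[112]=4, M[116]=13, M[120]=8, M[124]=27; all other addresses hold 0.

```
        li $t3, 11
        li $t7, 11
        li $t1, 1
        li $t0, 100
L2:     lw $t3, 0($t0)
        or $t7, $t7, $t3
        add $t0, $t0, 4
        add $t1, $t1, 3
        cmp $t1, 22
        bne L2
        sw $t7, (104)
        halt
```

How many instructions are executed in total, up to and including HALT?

48

$t3=11
$t7=11
$t1=1
$t0=100
$t3=M[100]=7
$t7=11|7=15
$t0=100+4=104
$t1=1+3=4
cmp $t1, 22  (cmp 4,22)
bne L2: taken
$t3=M[104]=4
$t7=15|4=15
$t0=104+4=108
$t1=4+3=7
cmp $t1, 22  (cmp 7,22)
bne L2: taken
$t3=M[108]=-5
$t7=15|(-5)=-1
$t0=108+4=112
$t1=7+3=10
cmp $t1, 22  (cmp 10,22)
bne L2: taken
$t3=M[112]=4
$t7=(-1)|4=-1
$t0=112+4=116
$t1=10+3=13
cmp $t1, 22  (cmp 13,22)
bne L2: taken
$t3=M[116]=13
$t7=(-1)|13=-1
$t0=116+4=120
$t1=13+3=16
cmp $t1, 22  (cmp 16,22)
bne L2: taken
$t3=M[120]=8
$t7=(-1)|8=-1
$t0=120+4=124
$t1=16+3=19
cmp $t1, 22  (cmp 19,22)
bne L2: taken
$t3=M[124]=27
$t7=(-1)|27=-1
$t0=124+4=128
$t1=19+3=22
cmp $t1, 22  (cmp 22,22)
bne L2: not taken
sw $t7, (104) → M[104]=-1
halt.
Total executed instructions: 48.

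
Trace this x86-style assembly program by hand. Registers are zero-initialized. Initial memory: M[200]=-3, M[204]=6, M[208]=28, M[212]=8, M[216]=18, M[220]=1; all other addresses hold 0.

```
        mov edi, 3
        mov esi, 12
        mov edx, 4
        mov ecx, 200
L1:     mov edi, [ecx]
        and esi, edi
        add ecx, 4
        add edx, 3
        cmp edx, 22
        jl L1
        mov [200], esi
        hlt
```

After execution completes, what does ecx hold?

224

edi=3
esi=12
edx=4
ecx=200
edi=M[200]=-3
esi=12&(-3)=12
ecx=200+4=204
edx=4+3=7
cmp edx, 22  (cmp 7,22)
jl L1: taken
edi=M[204]=6
esi=12&6=4
ecx=204+4=208
edx=7+3=10
cmp edx, 22  (cmp 10,22)
jl L1: taken
edi=M[208]=28
esi=4&28=4
ecx=208+4=212
edx=10+3=13
cmp edx, 22  (cmp 13,22)
jl L1: taken
edi=M[212]=8
esi=4&8=0
ecx=212+4=216
edx=13+3=16
cmp edx, 22  (cmp 16,22)
jl L1: taken
edi=M[216]=18
esi=0&18=0
ecx=216+4=220
edx=16+3=19
cmp edx, 22  (cmp 19,22)
jl L1: taken
edi=M[220]=1
esi=0&1=0
ecx=220+4=224
edx=19+3=22
cmp edx, 22  (cmp 22,22)
jl L1: not taken
mov [200], esi → M[200]=0
halt.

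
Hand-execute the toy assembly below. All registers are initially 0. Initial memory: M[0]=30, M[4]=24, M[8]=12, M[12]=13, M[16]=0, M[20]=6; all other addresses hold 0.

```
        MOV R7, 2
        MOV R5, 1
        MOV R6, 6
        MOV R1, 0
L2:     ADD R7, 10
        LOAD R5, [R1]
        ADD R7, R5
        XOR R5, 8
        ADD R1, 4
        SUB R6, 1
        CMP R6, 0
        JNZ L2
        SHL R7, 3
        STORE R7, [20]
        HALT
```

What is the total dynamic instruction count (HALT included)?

R7=2
R5=1
R6=6
R1=0
R7=2+10=12
R5=M[0]=30
R7=12+30=42
R5=30^8=22
R1=0+4=4
R6=6-1=5
CMP R6, 0  (cmp 5,0)
JNZ L2: taken
R7=42+10=52
R5=M[4]=24
R7=52+24=76
R5=24^8=16
R1=4+4=8
R6=5-1=4
CMP R6, 0  (cmp 4,0)
JNZ L2: taken
R7=76+10=86
R5=M[8]=12
R7=86+12=98
R5=12^8=4
R1=8+4=12
R6=4-1=3
CMP R6, 0  (cmp 3,0)
JNZ L2: taken
R7=98+10=108
R5=M[12]=13
R7=108+13=121
R5=13^8=5
R1=12+4=16
R6=3-1=2
CMP R6, 0  (cmp 2,0)
JNZ L2: taken
R7=121+10=131
R5=M[16]=0
R7=131+0=131
R5=0^8=8
R1=16+4=20
R6=2-1=1
CMP R6, 0  (cmp 1,0)
JNZ L2: taken
R7=131+10=141
R5=M[20]=6
R7=141+6=147
R5=6^8=14
R1=20+4=24
R6=1-1=0
CMP R6, 0  (cmp 0,0)
JNZ L2: not taken
R7=147<<3=1176
STORE R7, [20] → M[20]=1176
halt.
Total executed instructions: 55.

55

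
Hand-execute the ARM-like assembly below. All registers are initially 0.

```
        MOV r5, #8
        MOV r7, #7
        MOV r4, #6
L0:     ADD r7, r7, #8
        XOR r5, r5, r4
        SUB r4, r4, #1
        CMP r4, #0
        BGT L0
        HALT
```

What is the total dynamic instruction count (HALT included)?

34

after MOV r5, #8: r5=8
after MOV r7, #7: r7=7
after MOV r4, #6: r4=6
after ADD r7, r7, #8: r7=7+8=15
after XOR r5, r5, r4: r5=8^6=14
after SUB r4, r4, #1: r4=6-1=5
CMP r4, #0  (cmp 5,0)
BGT L0: taken
after ADD r7, r7, #8: r7=15+8=23
after XOR r5, r5, r4: r5=14^5=11
after SUB r4, r4, #1: r4=5-1=4
CMP r4, #0  (cmp 4,0)
BGT L0: taken
after ADD r7, r7, #8: r7=23+8=31
after XOR r5, r5, r4: r5=11^4=15
after SUB r4, r4, #1: r4=4-1=3
CMP r4, #0  (cmp 3,0)
BGT L0: taken
after ADD r7, r7, #8: r7=31+8=39
after XOR r5, r5, r4: r5=15^3=12
after SUB r4, r4, #1: r4=3-1=2
CMP r4, #0  (cmp 2,0)
BGT L0: taken
after ADD r7, r7, #8: r7=39+8=47
after XOR r5, r5, r4: r5=12^2=14
after SUB r4, r4, #1: r4=2-1=1
CMP r4, #0  (cmp 1,0)
BGT L0: taken
after ADD r7, r7, #8: r7=47+8=55
after XOR r5, r5, r4: r5=14^1=15
after SUB r4, r4, #1: r4=1-1=0
CMP r4, #0  (cmp 0,0)
BGT L0: not taken
halt.
Total executed instructions: 34.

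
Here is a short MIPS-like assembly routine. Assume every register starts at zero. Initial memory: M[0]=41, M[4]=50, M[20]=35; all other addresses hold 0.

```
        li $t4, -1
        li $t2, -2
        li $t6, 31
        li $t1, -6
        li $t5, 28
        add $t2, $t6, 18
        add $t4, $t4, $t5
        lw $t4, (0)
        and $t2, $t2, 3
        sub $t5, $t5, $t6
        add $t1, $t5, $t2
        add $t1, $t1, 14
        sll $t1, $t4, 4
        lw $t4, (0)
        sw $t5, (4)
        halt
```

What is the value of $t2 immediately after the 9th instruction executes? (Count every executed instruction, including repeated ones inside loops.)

li $t4, -1 → $t4=-1
li $t2, -2 → $t2=-2
li $t6, 31 → $t6=31
li $t1, -6 → $t1=-6
li $t5, 28 → $t5=28
add $t2, $t6, 18 → $t2=31+18=49
add $t4, $t4, $t5 → $t4=(-1)+28=27
lw $t4, (0) → $t4=M[0]=41
and $t2, $t2, 3 → $t2=49&3=1
After step 9: $t2 = 1.

1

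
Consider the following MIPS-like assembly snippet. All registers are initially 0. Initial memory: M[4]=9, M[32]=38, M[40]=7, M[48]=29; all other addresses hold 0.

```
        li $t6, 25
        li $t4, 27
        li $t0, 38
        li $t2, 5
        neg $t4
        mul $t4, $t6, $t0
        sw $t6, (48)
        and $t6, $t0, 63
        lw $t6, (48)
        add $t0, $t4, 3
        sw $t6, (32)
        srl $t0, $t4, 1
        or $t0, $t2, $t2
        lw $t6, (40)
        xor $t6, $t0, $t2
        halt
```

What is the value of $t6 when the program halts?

li $t6, 25 → $t6=25
li $t4, 27 → $t4=27
li $t0, 38 → $t0=38
li $t2, 5 → $t2=5
neg $t4 → $t4=-(27)=-27
mul $t4, $t6, $t0 → $t4=25*38=950
sw $t6, (48) → M[48]=25
and $t6, $t0, 63 → $t6=38&63=38
lw $t6, (48) → $t6=M[48]=25
add $t0, $t4, 3 → $t0=950+3=953
sw $t6, (32) → M[32]=25
srl $t0, $t4, 1 → $t0=950>>1=475
or $t0, $t2, $t2 → $t0=5|5=5
lw $t6, (40) → $t6=M[40]=7
xor $t6, $t0, $t2 → $t6=5^5=0
halt.

0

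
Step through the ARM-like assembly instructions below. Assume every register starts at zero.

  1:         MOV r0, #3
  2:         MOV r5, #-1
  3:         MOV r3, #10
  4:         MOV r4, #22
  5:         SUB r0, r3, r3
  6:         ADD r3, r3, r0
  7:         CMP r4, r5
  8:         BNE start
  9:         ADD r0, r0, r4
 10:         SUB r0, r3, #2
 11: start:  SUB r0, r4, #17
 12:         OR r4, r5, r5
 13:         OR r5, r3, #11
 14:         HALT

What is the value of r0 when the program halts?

MOV r0, #3 → r0=3
MOV r5, #-1 → r5=-1
MOV r3, #10 → r3=10
MOV r4, #22 → r4=22
SUB r0, r3, r3 → r0=10-10=0
ADD r3, r3, r0 → r3=10+0=10
CMP r4, r5  (cmp 22,-1)
BNE start: taken
SUB r0, r4, #17 → r0=22-17=5
OR r4, r5, r5 → r4=(-1)|(-1)=-1
OR r5, r3, #11 → r5=10|11=11
halt.

5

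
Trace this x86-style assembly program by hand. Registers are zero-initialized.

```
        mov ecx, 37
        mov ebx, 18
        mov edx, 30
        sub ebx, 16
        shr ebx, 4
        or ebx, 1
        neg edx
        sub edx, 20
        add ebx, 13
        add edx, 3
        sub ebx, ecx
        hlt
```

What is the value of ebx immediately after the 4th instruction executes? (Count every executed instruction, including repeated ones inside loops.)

after mov ecx, 37: ecx=37
after mov ebx, 18: ebx=18
after mov edx, 30: edx=30
after sub ebx, 16: ebx=18-16=2
After step 4: ebx = 2.

2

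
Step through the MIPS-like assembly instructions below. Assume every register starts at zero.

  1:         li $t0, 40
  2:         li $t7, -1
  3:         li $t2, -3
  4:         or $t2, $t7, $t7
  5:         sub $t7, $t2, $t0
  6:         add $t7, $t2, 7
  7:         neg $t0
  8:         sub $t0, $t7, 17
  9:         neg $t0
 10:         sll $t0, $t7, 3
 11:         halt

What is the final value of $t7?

$t0=40
$t7=-1
$t2=-3
$t2=(-1)|(-1)=-1
$t7=(-1)-40=-41
$t7=(-1)+7=6
$t0=-(40)=-40
$t0=6-17=-11
$t0=-(-11)=11
$t0=6<<3=48
halt.

6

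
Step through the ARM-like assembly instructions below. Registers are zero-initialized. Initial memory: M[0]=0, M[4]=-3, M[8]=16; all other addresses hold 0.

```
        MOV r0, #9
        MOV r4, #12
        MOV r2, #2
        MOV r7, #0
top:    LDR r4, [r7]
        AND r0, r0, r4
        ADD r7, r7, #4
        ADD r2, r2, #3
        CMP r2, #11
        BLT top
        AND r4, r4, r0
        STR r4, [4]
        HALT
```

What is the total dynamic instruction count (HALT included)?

after MOV r0, #9: r0=9
after MOV r4, #12: r4=12
after MOV r2, #2: r2=2
after MOV r7, #0: r7=0
after LDR r4, [r7]: r4=M[0]=0
after AND r0, r0, r4: r0=9&0=0
after ADD r7, r7, #4: r7=0+4=4
after ADD r2, r2, #3: r2=2+3=5
CMP r2, #11  (cmp 5,11)
BLT top: taken
after LDR r4, [r7]: r4=M[4]=-3
after AND r0, r0, r4: r0=0&(-3)=0
after ADD r7, r7, #4: r7=4+4=8
after ADD r2, r2, #3: r2=5+3=8
CMP r2, #11  (cmp 8,11)
BLT top: taken
after LDR r4, [r7]: r4=M[8]=16
after AND r0, r0, r4: r0=0&16=0
after ADD r7, r7, #4: r7=8+4=12
after ADD r2, r2, #3: r2=8+3=11
CMP r2, #11  (cmp 11,11)
BLT top: not taken
after AND r4, r4, r0: r4=16&0=0
STR r4, [4] → M[4]=0
halt.
Total executed instructions: 25.

25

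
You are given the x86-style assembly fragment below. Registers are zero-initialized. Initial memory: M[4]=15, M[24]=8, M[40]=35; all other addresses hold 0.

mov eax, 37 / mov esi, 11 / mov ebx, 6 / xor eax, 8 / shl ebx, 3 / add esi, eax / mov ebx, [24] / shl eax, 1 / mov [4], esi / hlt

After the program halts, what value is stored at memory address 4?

56

mov eax, 37 → eax=37
mov esi, 11 → esi=11
mov ebx, 6 → ebx=6
xor eax, 8 → eax=37^8=45
shl ebx, 3 → ebx=6<<3=48
add esi, eax → esi=11+45=56
mov ebx, [24] → ebx=M[24]=8
shl eax, 1 → eax=45<<1=90
mov [4], esi → M[4]=56
halt.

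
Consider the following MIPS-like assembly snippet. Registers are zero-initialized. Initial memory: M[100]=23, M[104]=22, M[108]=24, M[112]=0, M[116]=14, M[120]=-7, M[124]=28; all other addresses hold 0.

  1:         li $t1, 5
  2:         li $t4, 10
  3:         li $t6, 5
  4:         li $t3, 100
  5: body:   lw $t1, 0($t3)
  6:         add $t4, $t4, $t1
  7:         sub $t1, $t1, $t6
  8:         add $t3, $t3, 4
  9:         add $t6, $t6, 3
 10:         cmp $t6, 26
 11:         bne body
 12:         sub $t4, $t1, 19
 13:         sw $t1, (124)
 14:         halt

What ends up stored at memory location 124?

5

$t1=5
$t4=10
$t6=5
$t3=100
$t1=M[100]=23
$t4=10+23=33
$t1=23-5=18
$t3=100+4=104
$t6=5+3=8
cmp $t6, 26  (cmp 8,26)
bne body: taken
$t1=M[104]=22
$t4=33+22=55
$t1=22-8=14
$t3=104+4=108
$t6=8+3=11
cmp $t6, 26  (cmp 11,26)
bne body: taken
$t1=M[108]=24
$t4=55+24=79
$t1=24-11=13
$t3=108+4=112
$t6=11+3=14
cmp $t6, 26  (cmp 14,26)
bne body: taken
$t1=M[112]=0
$t4=79+0=79
$t1=0-14=-14
$t3=112+4=116
$t6=14+3=17
cmp $t6, 26  (cmp 17,26)
bne body: taken
$t1=M[116]=14
$t4=79+14=93
$t1=14-17=-3
$t3=116+4=120
$t6=17+3=20
cmp $t6, 26  (cmp 20,26)
bne body: taken
$t1=M[120]=-7
$t4=93+(-7)=86
$t1=(-7)-20=-27
$t3=120+4=124
$t6=20+3=23
cmp $t6, 26  (cmp 23,26)
bne body: taken
$t1=M[124]=28
$t4=86+28=114
$t1=28-23=5
$t3=124+4=128
$t6=23+3=26
cmp $t6, 26  (cmp 26,26)
bne body: not taken
$t4=5-19=-14
sw $t1, (124) → M[124]=5
halt.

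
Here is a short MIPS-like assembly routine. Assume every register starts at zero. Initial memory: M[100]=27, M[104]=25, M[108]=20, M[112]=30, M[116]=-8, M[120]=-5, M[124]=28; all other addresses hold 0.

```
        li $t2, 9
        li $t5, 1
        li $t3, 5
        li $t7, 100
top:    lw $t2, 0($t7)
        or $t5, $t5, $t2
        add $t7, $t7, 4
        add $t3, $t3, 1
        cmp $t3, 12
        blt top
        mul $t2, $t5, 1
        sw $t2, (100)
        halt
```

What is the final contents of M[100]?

-1

$t2=9
$t5=1
$t3=5
$t7=100
$t2=M[100]=27
$t5=1|27=27
$t7=100+4=104
$t3=5+1=6
cmp $t3, 12  (cmp 6,12)
blt top: taken
$t2=M[104]=25
$t5=27|25=27
$t7=104+4=108
$t3=6+1=7
cmp $t3, 12  (cmp 7,12)
blt top: taken
$t2=M[108]=20
$t5=27|20=31
$t7=108+4=112
$t3=7+1=8
cmp $t3, 12  (cmp 8,12)
blt top: taken
$t2=M[112]=30
$t5=31|30=31
$t7=112+4=116
$t3=8+1=9
cmp $t3, 12  (cmp 9,12)
blt top: taken
$t2=M[116]=-8
$t5=31|(-8)=-1
$t7=116+4=120
$t3=9+1=10
cmp $t3, 12  (cmp 10,12)
blt top: taken
$t2=M[120]=-5
$t5=(-1)|(-5)=-1
$t7=120+4=124
$t3=10+1=11
cmp $t3, 12  (cmp 11,12)
blt top: taken
$t2=M[124]=28
$t5=(-1)|28=-1
$t7=124+4=128
$t3=11+1=12
cmp $t3, 12  (cmp 12,12)
blt top: not taken
$t2=(-1)*1=-1
sw $t2, (100) → M[100]=-1
halt.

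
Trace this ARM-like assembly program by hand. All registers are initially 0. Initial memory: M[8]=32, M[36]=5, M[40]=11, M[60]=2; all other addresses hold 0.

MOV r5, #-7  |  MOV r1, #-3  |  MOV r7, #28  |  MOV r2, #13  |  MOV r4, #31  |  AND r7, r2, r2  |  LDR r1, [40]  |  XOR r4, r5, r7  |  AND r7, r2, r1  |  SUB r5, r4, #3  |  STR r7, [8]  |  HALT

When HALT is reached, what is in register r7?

r5=-7
r1=-3
r7=28
r2=13
r4=31
r7=13&13=13
r1=M[40]=11
r4=(-7)^13=-12
r7=13&11=9
r5=(-12)-3=-15
STR r7, [8] → M[8]=9
halt.

9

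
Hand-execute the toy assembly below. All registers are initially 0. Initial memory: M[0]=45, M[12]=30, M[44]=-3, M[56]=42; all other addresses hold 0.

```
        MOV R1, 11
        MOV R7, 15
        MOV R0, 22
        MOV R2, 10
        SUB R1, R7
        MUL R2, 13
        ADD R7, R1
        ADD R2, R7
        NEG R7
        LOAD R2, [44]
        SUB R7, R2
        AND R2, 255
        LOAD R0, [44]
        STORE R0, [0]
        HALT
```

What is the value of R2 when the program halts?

R1=11
R7=15
R0=22
R2=10
R1=11-15=-4
R2=10*13=130
R7=15+(-4)=11
R2=130+11=141
R7=-(11)=-11
R2=M[44]=-3
R7=(-11)-(-3)=-8
R2=(-3)&255=253
R0=M[44]=-3
STORE R0, [0] → M[0]=-3
halt.

253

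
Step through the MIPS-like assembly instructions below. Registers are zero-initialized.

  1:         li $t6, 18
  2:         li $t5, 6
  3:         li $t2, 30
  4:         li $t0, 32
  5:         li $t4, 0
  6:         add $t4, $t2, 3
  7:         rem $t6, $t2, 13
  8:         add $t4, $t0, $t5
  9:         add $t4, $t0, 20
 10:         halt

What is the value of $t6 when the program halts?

after li $t6, 18: $t6=18
after li $t5, 6: $t5=6
after li $t2, 30: $t2=30
after li $t0, 32: $t0=32
after li $t4, 0: $t4=0
after add $t4, $t2, 3: $t4=30+3=33
after rem $t6, $t2, 13: $t6=30%13=4
after add $t4, $t0, $t5: $t4=32+6=38
after add $t4, $t0, 20: $t4=32+20=52
halt.

4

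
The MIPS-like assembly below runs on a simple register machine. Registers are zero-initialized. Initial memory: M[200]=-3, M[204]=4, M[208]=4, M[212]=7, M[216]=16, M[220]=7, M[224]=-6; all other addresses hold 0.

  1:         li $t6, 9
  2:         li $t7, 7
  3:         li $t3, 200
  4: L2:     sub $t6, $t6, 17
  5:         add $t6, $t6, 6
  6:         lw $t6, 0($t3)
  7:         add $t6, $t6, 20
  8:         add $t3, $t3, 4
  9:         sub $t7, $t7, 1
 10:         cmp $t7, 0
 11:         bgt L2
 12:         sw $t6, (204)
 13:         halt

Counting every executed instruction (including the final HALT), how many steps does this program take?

61

li $t6, 9 → $t6=9
li $t7, 7 → $t7=7
li $t3, 200 → $t3=200
sub $t6, $t6, 17 → $t6=9-17=-8
add $t6, $t6, 6 → $t6=(-8)+6=-2
lw $t6, 0($t3) → $t6=M[200]=-3
add $t6, $t6, 20 → $t6=(-3)+20=17
add $t3, $t3, 4 → $t3=200+4=204
sub $t7, $t7, 1 → $t7=7-1=6
cmp $t7, 0  (cmp 6,0)
bgt L2: taken
sub $t6, $t6, 17 → $t6=17-17=0
add $t6, $t6, 6 → $t6=0+6=6
lw $t6, 0($t3) → $t6=M[204]=4
add $t6, $t6, 20 → $t6=4+20=24
add $t3, $t3, 4 → $t3=204+4=208
sub $t7, $t7, 1 → $t7=6-1=5
cmp $t7, 0  (cmp 5,0)
bgt L2: taken
sub $t6, $t6, 17 → $t6=24-17=7
add $t6, $t6, 6 → $t6=7+6=13
lw $t6, 0($t3) → $t6=M[208]=4
add $t6, $t6, 20 → $t6=4+20=24
add $t3, $t3, 4 → $t3=208+4=212
sub $t7, $t7, 1 → $t7=5-1=4
cmp $t7, 0  (cmp 4,0)
bgt L2: taken
sub $t6, $t6, 17 → $t6=24-17=7
add $t6, $t6, 6 → $t6=7+6=13
lw $t6, 0($t3) → $t6=M[212]=7
add $t6, $t6, 20 → $t6=7+20=27
add $t3, $t3, 4 → $t3=212+4=216
sub $t7, $t7, 1 → $t7=4-1=3
cmp $t7, 0  (cmp 3,0)
bgt L2: taken
sub $t6, $t6, 17 → $t6=27-17=10
add $t6, $t6, 6 → $t6=10+6=16
lw $t6, 0($t3) → $t6=M[216]=16
add $t6, $t6, 20 → $t6=16+20=36
add $t3, $t3, 4 → $t3=216+4=220
sub $t7, $t7, 1 → $t7=3-1=2
cmp $t7, 0  (cmp 2,0)
bgt L2: taken
sub $t6, $t6, 17 → $t6=36-17=19
add $t6, $t6, 6 → $t6=19+6=25
lw $t6, 0($t3) → $t6=M[220]=7
add $t6, $t6, 20 → $t6=7+20=27
add $t3, $t3, 4 → $t3=220+4=224
sub $t7, $t7, 1 → $t7=2-1=1
cmp $t7, 0  (cmp 1,0)
bgt L2: taken
sub $t6, $t6, 17 → $t6=27-17=10
add $t6, $t6, 6 → $t6=10+6=16
lw $t6, 0($t3) → $t6=M[224]=-6
add $t6, $t6, 20 → $t6=(-6)+20=14
add $t3, $t3, 4 → $t3=224+4=228
sub $t7, $t7, 1 → $t7=1-1=0
cmp $t7, 0  (cmp 0,0)
bgt L2: not taken
sw $t6, (204) → M[204]=14
halt.
Total executed instructions: 61.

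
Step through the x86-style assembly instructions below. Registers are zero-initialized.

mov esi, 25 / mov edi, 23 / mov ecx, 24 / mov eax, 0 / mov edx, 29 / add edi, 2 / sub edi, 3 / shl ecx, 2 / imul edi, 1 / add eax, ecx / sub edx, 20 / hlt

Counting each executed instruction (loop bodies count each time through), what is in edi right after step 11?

22

after mov esi, 25: esi=25
after mov edi, 23: edi=23
after mov ecx, 24: ecx=24
after mov eax, 0: eax=0
after mov edx, 29: edx=29
after add edi, 2: edi=23+2=25
after sub edi, 3: edi=25-3=22
after shl ecx, 2: ecx=24<<2=96
after imul edi, 1: edi=22*1=22
after add eax, ecx: eax=0+96=96
after sub edx, 20: edx=29-20=9
After step 11: edi = 22.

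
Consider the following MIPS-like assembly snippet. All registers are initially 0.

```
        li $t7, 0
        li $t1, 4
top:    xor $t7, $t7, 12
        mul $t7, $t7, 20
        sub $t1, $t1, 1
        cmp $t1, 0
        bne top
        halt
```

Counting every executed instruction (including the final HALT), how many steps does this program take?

23

li $t7, 0 → $t7=0
li $t1, 4 → $t1=4
xor $t7, $t7, 12 → $t7=0^12=12
mul $t7, $t7, 20 → $t7=12*20=240
sub $t1, $t1, 1 → $t1=4-1=3
cmp $t1, 0  (cmp 3,0)
bne top: taken
xor $t7, $t7, 12 → $t7=240^12=252
mul $t7, $t7, 20 → $t7=252*20=5040
sub $t1, $t1, 1 → $t1=3-1=2
cmp $t1, 0  (cmp 2,0)
bne top: taken
xor $t7, $t7, 12 → $t7=5040^12=5052
mul $t7, $t7, 20 → $t7=5052*20=101040
sub $t1, $t1, 1 → $t1=2-1=1
cmp $t1, 0  (cmp 1,0)
bne top: taken
xor $t7, $t7, 12 → $t7=101040^12=101052
mul $t7, $t7, 20 → $t7=101052*20=2021040
sub $t1, $t1, 1 → $t1=1-1=0
cmp $t1, 0  (cmp 0,0)
bne top: not taken
halt.
Total executed instructions: 23.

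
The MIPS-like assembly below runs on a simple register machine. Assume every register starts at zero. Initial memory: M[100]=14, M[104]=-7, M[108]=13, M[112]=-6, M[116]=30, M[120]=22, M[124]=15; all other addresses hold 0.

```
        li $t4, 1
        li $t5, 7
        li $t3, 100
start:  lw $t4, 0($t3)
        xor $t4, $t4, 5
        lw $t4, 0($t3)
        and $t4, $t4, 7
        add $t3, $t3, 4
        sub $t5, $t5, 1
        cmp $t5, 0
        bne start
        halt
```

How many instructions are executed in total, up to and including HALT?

60

li $t4, 1 → $t4=1
li $t5, 7 → $t5=7
li $t3, 100 → $t3=100
lw $t4, 0($t3) → $t4=M[100]=14
xor $t4, $t4, 5 → $t4=14^5=11
lw $t4, 0($t3) → $t4=M[100]=14
and $t4, $t4, 7 → $t4=14&7=6
add $t3, $t3, 4 → $t3=100+4=104
sub $t5, $t5, 1 → $t5=7-1=6
cmp $t5, 0  (cmp 6,0)
bne start: taken
lw $t4, 0($t3) → $t4=M[104]=-7
xor $t4, $t4, 5 → $t4=(-7)^5=-4
lw $t4, 0($t3) → $t4=M[104]=-7
and $t4, $t4, 7 → $t4=(-7)&7=1
add $t3, $t3, 4 → $t3=104+4=108
sub $t5, $t5, 1 → $t5=6-1=5
cmp $t5, 0  (cmp 5,0)
bne start: taken
lw $t4, 0($t3) → $t4=M[108]=13
xor $t4, $t4, 5 → $t4=13^5=8
lw $t4, 0($t3) → $t4=M[108]=13
and $t4, $t4, 7 → $t4=13&7=5
add $t3, $t3, 4 → $t3=108+4=112
sub $t5, $t5, 1 → $t5=5-1=4
cmp $t5, 0  (cmp 4,0)
bne start: taken
lw $t4, 0($t3) → $t4=M[112]=-6
xor $t4, $t4, 5 → $t4=(-6)^5=-1
lw $t4, 0($t3) → $t4=M[112]=-6
and $t4, $t4, 7 → $t4=(-6)&7=2
add $t3, $t3, 4 → $t3=112+4=116
sub $t5, $t5, 1 → $t5=4-1=3
cmp $t5, 0  (cmp 3,0)
bne start: taken
lw $t4, 0($t3) → $t4=M[116]=30
xor $t4, $t4, 5 → $t4=30^5=27
lw $t4, 0($t3) → $t4=M[116]=30
and $t4, $t4, 7 → $t4=30&7=6
add $t3, $t3, 4 → $t3=116+4=120
sub $t5, $t5, 1 → $t5=3-1=2
cmp $t5, 0  (cmp 2,0)
bne start: taken
lw $t4, 0($t3) → $t4=M[120]=22
xor $t4, $t4, 5 → $t4=22^5=19
lw $t4, 0($t3) → $t4=M[120]=22
and $t4, $t4, 7 → $t4=22&7=6
add $t3, $t3, 4 → $t3=120+4=124
sub $t5, $t5, 1 → $t5=2-1=1
cmp $t5, 0  (cmp 1,0)
bne start: taken
lw $t4, 0($t3) → $t4=M[124]=15
xor $t4, $t4, 5 → $t4=15^5=10
lw $t4, 0($t3) → $t4=M[124]=15
and $t4, $t4, 7 → $t4=15&7=7
add $t3, $t3, 4 → $t3=124+4=128
sub $t5, $t5, 1 → $t5=1-1=0
cmp $t5, 0  (cmp 0,0)
bne start: not taken
halt.
Total executed instructions: 60.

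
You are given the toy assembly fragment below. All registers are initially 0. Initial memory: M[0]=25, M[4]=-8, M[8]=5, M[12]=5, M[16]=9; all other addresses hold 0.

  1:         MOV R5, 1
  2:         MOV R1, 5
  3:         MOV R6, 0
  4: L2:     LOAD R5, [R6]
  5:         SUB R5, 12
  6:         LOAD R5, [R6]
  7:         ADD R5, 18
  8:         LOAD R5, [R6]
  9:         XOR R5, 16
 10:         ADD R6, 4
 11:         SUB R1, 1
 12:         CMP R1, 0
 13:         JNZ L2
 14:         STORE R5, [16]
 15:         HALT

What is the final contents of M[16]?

25

MOV R5, 1 → R5=1
MOV R1, 5 → R1=5
MOV R6, 0 → R6=0
LOAD R5, [R6] → R5=M[0]=25
SUB R5, 12 → R5=25-12=13
LOAD R5, [R6] → R5=M[0]=25
ADD R5, 18 → R5=25+18=43
LOAD R5, [R6] → R5=M[0]=25
XOR R5, 16 → R5=25^16=9
ADD R6, 4 → R6=0+4=4
SUB R1, 1 → R1=5-1=4
CMP R1, 0  (cmp 4,0)
JNZ L2: taken
LOAD R5, [R6] → R5=M[4]=-8
SUB R5, 12 → R5=(-8)-12=-20
LOAD R5, [R6] → R5=M[4]=-8
ADD R5, 18 → R5=(-8)+18=10
LOAD R5, [R6] → R5=M[4]=-8
XOR R5, 16 → R5=(-8)^16=-24
ADD R6, 4 → R6=4+4=8
SUB R1, 1 → R1=4-1=3
CMP R1, 0  (cmp 3,0)
JNZ L2: taken
LOAD R5, [R6] → R5=M[8]=5
SUB R5, 12 → R5=5-12=-7
LOAD R5, [R6] → R5=M[8]=5
ADD R5, 18 → R5=5+18=23
LOAD R5, [R6] → R5=M[8]=5
XOR R5, 16 → R5=5^16=21
ADD R6, 4 → R6=8+4=12
SUB R1, 1 → R1=3-1=2
CMP R1, 0  (cmp 2,0)
JNZ L2: taken
LOAD R5, [R6] → R5=M[12]=5
SUB R5, 12 → R5=5-12=-7
LOAD R5, [R6] → R5=M[12]=5
ADD R5, 18 → R5=5+18=23
LOAD R5, [R6] → R5=M[12]=5
XOR R5, 16 → R5=5^16=21
ADD R6, 4 → R6=12+4=16
SUB R1, 1 → R1=2-1=1
CMP R1, 0  (cmp 1,0)
JNZ L2: taken
LOAD R5, [R6] → R5=M[16]=9
SUB R5, 12 → R5=9-12=-3
LOAD R5, [R6] → R5=M[16]=9
ADD R5, 18 → R5=9+18=27
LOAD R5, [R6] → R5=M[16]=9
XOR R5, 16 → R5=9^16=25
ADD R6, 4 → R6=16+4=20
SUB R1, 1 → R1=1-1=0
CMP R1, 0  (cmp 0,0)
JNZ L2: not taken
STORE R5, [16] → M[16]=25
halt.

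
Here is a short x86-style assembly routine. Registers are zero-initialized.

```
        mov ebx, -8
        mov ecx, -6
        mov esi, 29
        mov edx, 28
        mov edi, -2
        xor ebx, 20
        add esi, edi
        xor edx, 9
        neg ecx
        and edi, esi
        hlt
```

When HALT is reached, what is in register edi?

26

mov ebx, -8 → ebx=-8
mov ecx, -6 → ecx=-6
mov esi, 29 → esi=29
mov edx, 28 → edx=28
mov edi, -2 → edi=-2
xor ebx, 20 → ebx=(-8)^20=-20
add esi, edi → esi=29+(-2)=27
xor edx, 9 → edx=28^9=21
neg ecx → ecx=-(-6)=6
and edi, esi → edi=(-2)&27=26
halt.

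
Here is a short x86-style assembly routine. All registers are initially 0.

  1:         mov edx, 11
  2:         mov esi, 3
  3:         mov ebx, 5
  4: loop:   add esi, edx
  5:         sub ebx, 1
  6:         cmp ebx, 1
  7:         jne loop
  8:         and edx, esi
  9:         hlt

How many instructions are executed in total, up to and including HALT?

mov edx, 11 → edx=11
mov esi, 3 → esi=3
mov ebx, 5 → ebx=5
add esi, edx → esi=3+11=14
sub ebx, 1 → ebx=5-1=4
cmp ebx, 1  (cmp 4,1)
jne loop: taken
add esi, edx → esi=14+11=25
sub ebx, 1 → ebx=4-1=3
cmp ebx, 1  (cmp 3,1)
jne loop: taken
add esi, edx → esi=25+11=36
sub ebx, 1 → ebx=3-1=2
cmp ebx, 1  (cmp 2,1)
jne loop: taken
add esi, edx → esi=36+11=47
sub ebx, 1 → ebx=2-1=1
cmp ebx, 1  (cmp 1,1)
jne loop: not taken
and edx, esi → edx=11&47=11
halt.
Total executed instructions: 21.

21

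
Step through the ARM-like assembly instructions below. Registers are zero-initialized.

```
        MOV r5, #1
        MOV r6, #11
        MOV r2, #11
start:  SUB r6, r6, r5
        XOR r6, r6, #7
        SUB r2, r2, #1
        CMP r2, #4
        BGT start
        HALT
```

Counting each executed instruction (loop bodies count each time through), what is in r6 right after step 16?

13

r5=1
r6=11
r2=11
r6=11-1=10
r6=10^7=13
r2=11-1=10
CMP r2, #4  (cmp 10,4)
BGT start: taken
r6=13-1=12
r6=12^7=11
r2=10-1=9
CMP r2, #4  (cmp 9,4)
BGT start: taken
r6=11-1=10
r6=10^7=13
r2=9-1=8
After step 16: r6 = 13.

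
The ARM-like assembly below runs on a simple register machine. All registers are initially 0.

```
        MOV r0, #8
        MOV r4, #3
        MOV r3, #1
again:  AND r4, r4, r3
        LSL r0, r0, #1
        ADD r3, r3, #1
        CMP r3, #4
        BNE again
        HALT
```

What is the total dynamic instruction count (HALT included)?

MOV r0, #8 → r0=8
MOV r4, #3 → r4=3
MOV r3, #1 → r3=1
AND r4, r4, r3 → r4=3&1=1
LSL r0, r0, #1 → r0=8<<1=16
ADD r3, r3, #1 → r3=1+1=2
CMP r3, #4  (cmp 2,4)
BNE again: taken
AND r4, r4, r3 → r4=1&2=0
LSL r0, r0, #1 → r0=16<<1=32
ADD r3, r3, #1 → r3=2+1=3
CMP r3, #4  (cmp 3,4)
BNE again: taken
AND r4, r4, r3 → r4=0&3=0
LSL r0, r0, #1 → r0=32<<1=64
ADD r3, r3, #1 → r3=3+1=4
CMP r3, #4  (cmp 4,4)
BNE again: not taken
halt.
Total executed instructions: 19.

19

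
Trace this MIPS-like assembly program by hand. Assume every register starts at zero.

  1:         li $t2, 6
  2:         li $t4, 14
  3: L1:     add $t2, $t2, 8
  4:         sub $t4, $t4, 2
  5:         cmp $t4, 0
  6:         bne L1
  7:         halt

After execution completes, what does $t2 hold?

62

$t2=6
$t4=14
$t2=6+8=14
$t4=14-2=12
cmp $t4, 0  (cmp 12,0)
bne L1: taken
$t2=14+8=22
$t4=12-2=10
cmp $t4, 0  (cmp 10,0)
bne L1: taken
$t2=22+8=30
$t4=10-2=8
cmp $t4, 0  (cmp 8,0)
bne L1: taken
$t2=30+8=38
$t4=8-2=6
cmp $t4, 0  (cmp 6,0)
bne L1: taken
$t2=38+8=46
$t4=6-2=4
cmp $t4, 0  (cmp 4,0)
bne L1: taken
$t2=46+8=54
$t4=4-2=2
cmp $t4, 0  (cmp 2,0)
bne L1: taken
$t2=54+8=62
$t4=2-2=0
cmp $t4, 0  (cmp 0,0)
bne L1: not taken
halt.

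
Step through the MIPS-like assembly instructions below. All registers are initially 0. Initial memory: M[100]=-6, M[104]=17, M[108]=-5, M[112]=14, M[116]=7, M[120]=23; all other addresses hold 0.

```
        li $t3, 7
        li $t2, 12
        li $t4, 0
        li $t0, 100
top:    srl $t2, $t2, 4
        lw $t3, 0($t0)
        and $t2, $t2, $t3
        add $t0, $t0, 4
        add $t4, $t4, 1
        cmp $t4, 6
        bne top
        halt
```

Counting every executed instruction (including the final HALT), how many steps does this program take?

$t3=7
$t2=12
$t4=0
$t0=100
$t2=12>>4=0
$t3=M[100]=-6
$t2=0&(-6)=0
$t0=100+4=104
$t4=0+1=1
cmp $t4, 6  (cmp 1,6)
bne top: taken
$t2=0>>4=0
$t3=M[104]=17
$t2=0&17=0
$t0=104+4=108
$t4=1+1=2
cmp $t4, 6  (cmp 2,6)
bne top: taken
$t2=0>>4=0
$t3=M[108]=-5
$t2=0&(-5)=0
$t0=108+4=112
$t4=2+1=3
cmp $t4, 6  (cmp 3,6)
bne top: taken
$t2=0>>4=0
$t3=M[112]=14
$t2=0&14=0
$t0=112+4=116
$t4=3+1=4
cmp $t4, 6  (cmp 4,6)
bne top: taken
$t2=0>>4=0
$t3=M[116]=7
$t2=0&7=0
$t0=116+4=120
$t4=4+1=5
cmp $t4, 6  (cmp 5,6)
bne top: taken
$t2=0>>4=0
$t3=M[120]=23
$t2=0&23=0
$t0=120+4=124
$t4=5+1=6
cmp $t4, 6  (cmp 6,6)
bne top: not taken
halt.
Total executed instructions: 47.

47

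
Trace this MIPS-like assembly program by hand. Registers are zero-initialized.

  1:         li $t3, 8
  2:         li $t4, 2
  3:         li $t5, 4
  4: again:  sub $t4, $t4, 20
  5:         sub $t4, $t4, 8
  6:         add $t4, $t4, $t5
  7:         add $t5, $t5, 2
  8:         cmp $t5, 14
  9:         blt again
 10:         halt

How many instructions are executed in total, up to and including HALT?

after li $t3, 8: $t3=8
after li $t4, 2: $t4=2
after li $t5, 4: $t5=4
after sub $t4, $t4, 20: $t4=2-20=-18
after sub $t4, $t4, 8: $t4=(-18)-8=-26
after add $t4, $t4, $t5: $t4=(-26)+4=-22
after add $t5, $t5, 2: $t5=4+2=6
cmp $t5, 14  (cmp 6,14)
blt again: taken
after sub $t4, $t4, 20: $t4=(-22)-20=-42
after sub $t4, $t4, 8: $t4=(-42)-8=-50
after add $t4, $t4, $t5: $t4=(-50)+6=-44
after add $t5, $t5, 2: $t5=6+2=8
cmp $t5, 14  (cmp 8,14)
blt again: taken
after sub $t4, $t4, 20: $t4=(-44)-20=-64
after sub $t4, $t4, 8: $t4=(-64)-8=-72
after add $t4, $t4, $t5: $t4=(-72)+8=-64
after add $t5, $t5, 2: $t5=8+2=10
cmp $t5, 14  (cmp 10,14)
blt again: taken
after sub $t4, $t4, 20: $t4=(-64)-20=-84
after sub $t4, $t4, 8: $t4=(-84)-8=-92
after add $t4, $t4, $t5: $t4=(-92)+10=-82
after add $t5, $t5, 2: $t5=10+2=12
cmp $t5, 14  (cmp 12,14)
blt again: taken
after sub $t4, $t4, 20: $t4=(-82)-20=-102
after sub $t4, $t4, 8: $t4=(-102)-8=-110
after add $t4, $t4, $t5: $t4=(-110)+12=-98
after add $t5, $t5, 2: $t5=12+2=14
cmp $t5, 14  (cmp 14,14)
blt again: not taken
halt.
Total executed instructions: 34.

34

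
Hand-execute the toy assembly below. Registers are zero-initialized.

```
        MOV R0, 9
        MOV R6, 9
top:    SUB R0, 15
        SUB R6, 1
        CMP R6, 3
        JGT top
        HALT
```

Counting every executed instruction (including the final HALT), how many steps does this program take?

27

after MOV R0, 9: R0=9
after MOV R6, 9: R6=9
after SUB R0, 15: R0=9-15=-6
after SUB R6, 1: R6=9-1=8
CMP R6, 3  (cmp 8,3)
JGT top: taken
after SUB R0, 15: R0=(-6)-15=-21
after SUB R6, 1: R6=8-1=7
CMP R6, 3  (cmp 7,3)
JGT top: taken
after SUB R0, 15: R0=(-21)-15=-36
after SUB R6, 1: R6=7-1=6
CMP R6, 3  (cmp 6,3)
JGT top: taken
after SUB R0, 15: R0=(-36)-15=-51
after SUB R6, 1: R6=6-1=5
CMP R6, 3  (cmp 5,3)
JGT top: taken
after SUB R0, 15: R0=(-51)-15=-66
after SUB R6, 1: R6=5-1=4
CMP R6, 3  (cmp 4,3)
JGT top: taken
after SUB R0, 15: R0=(-66)-15=-81
after SUB R6, 1: R6=4-1=3
CMP R6, 3  (cmp 3,3)
JGT top: not taken
halt.
Total executed instructions: 27.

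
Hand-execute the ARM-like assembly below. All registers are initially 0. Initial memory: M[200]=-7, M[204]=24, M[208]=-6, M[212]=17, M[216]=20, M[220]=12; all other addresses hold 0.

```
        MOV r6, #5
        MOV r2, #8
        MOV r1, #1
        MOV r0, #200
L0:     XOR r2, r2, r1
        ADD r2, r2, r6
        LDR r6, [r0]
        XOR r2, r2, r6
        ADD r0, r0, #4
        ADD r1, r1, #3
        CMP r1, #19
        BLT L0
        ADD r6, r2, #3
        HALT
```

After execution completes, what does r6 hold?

33

MOV r6, #5 → r6=5
MOV r2, #8 → r2=8
MOV r1, #1 → r1=1
MOV r0, #200 → r0=200
XOR r2, r2, r1 → r2=8^1=9
ADD r2, r2, r6 → r2=9+5=14
LDR r6, [r0] → r6=M[200]=-7
XOR r2, r2, r6 → r2=14^(-7)=-9
ADD r0, r0, #4 → r0=200+4=204
ADD r1, r1, #3 → r1=1+3=4
CMP r1, #19  (cmp 4,19)
BLT L0: taken
XOR r2, r2, r1 → r2=(-9)^4=-13
ADD r2, r2, r6 → r2=(-13)+(-7)=-20
LDR r6, [r0] → r6=M[204]=24
XOR r2, r2, r6 → r2=(-20)^24=-12
ADD r0, r0, #4 → r0=204+4=208
ADD r1, r1, #3 → r1=4+3=7
CMP r1, #19  (cmp 7,19)
BLT L0: taken
XOR r2, r2, r1 → r2=(-12)^7=-13
ADD r2, r2, r6 → r2=(-13)+24=11
LDR r6, [r0] → r6=M[208]=-6
XOR r2, r2, r6 → r2=11^(-6)=-15
ADD r0, r0, #4 → r0=208+4=212
ADD r1, r1, #3 → r1=7+3=10
CMP r1, #19  (cmp 10,19)
BLT L0: taken
XOR r2, r2, r1 → r2=(-15)^10=-5
ADD r2, r2, r6 → r2=(-5)+(-6)=-11
LDR r6, [r0] → r6=M[212]=17
XOR r2, r2, r6 → r2=(-11)^17=-28
ADD r0, r0, #4 → r0=212+4=216
ADD r1, r1, #3 → r1=10+3=13
CMP r1, #19  (cmp 13,19)
BLT L0: taken
XOR r2, r2, r1 → r2=(-28)^13=-23
ADD r2, r2, r6 → r2=(-23)+17=-6
LDR r6, [r0] → r6=M[216]=20
XOR r2, r2, r6 → r2=(-6)^20=-18
ADD r0, r0, #4 → r0=216+4=220
ADD r1, r1, #3 → r1=13+3=16
CMP r1, #19  (cmp 16,19)
BLT L0: taken
XOR r2, r2, r1 → r2=(-18)^16=-2
ADD r2, r2, r6 → r2=(-2)+20=18
LDR r6, [r0] → r6=M[220]=12
XOR r2, r2, r6 → r2=18^12=30
ADD r0, r0, #4 → r0=220+4=224
ADD r1, r1, #3 → r1=16+3=19
CMP r1, #19  (cmp 19,19)
BLT L0: not taken
ADD r6, r2, #3 → r6=30+3=33
halt.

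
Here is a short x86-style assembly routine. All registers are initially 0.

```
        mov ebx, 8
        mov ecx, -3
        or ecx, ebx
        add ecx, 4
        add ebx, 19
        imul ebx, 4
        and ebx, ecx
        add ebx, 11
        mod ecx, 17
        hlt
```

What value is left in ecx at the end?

mov ebx, 8 → ebx=8
mov ecx, -3 → ecx=-3
or ecx, ebx → ecx=(-3)|8=-3
add ecx, 4 → ecx=(-3)+4=1
add ebx, 19 → ebx=8+19=27
imul ebx, 4 → ebx=27*4=108
and ebx, ecx → ebx=108&1=0
add ebx, 11 → ebx=0+11=11
mod ecx, 17 → ecx=1%17=1
halt.

1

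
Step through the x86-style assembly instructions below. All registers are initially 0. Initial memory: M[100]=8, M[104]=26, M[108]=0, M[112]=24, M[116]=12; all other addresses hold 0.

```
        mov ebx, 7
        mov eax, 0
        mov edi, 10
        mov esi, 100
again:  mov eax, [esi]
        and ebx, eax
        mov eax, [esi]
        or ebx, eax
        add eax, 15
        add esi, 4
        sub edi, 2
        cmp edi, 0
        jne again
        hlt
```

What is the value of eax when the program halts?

after mov ebx, 7: ebx=7
after mov eax, 0: eax=0
after mov edi, 10: edi=10
after mov esi, 100: esi=100
after mov eax, [esi]: eax=M[100]=8
after and ebx, eax: ebx=7&8=0
after mov eax, [esi]: eax=M[100]=8
after or ebx, eax: ebx=0|8=8
after add eax, 15: eax=8+15=23
after add esi, 4: esi=100+4=104
after sub edi, 2: edi=10-2=8
cmp edi, 0  (cmp 8,0)
jne again: taken
after mov eax, [esi]: eax=M[104]=26
after and ebx, eax: ebx=8&26=8
after mov eax, [esi]: eax=M[104]=26
after or ebx, eax: ebx=8|26=26
after add eax, 15: eax=26+15=41
after add esi, 4: esi=104+4=108
after sub edi, 2: edi=8-2=6
cmp edi, 0  (cmp 6,0)
jne again: taken
after mov eax, [esi]: eax=M[108]=0
after and ebx, eax: ebx=26&0=0
after mov eax, [esi]: eax=M[108]=0
after or ebx, eax: ebx=0|0=0
after add eax, 15: eax=0+15=15
after add esi, 4: esi=108+4=112
after sub edi, 2: edi=6-2=4
cmp edi, 0  (cmp 4,0)
jne again: taken
after mov eax, [esi]: eax=M[112]=24
after and ebx, eax: ebx=0&24=0
after mov eax, [esi]: eax=M[112]=24
after or ebx, eax: ebx=0|24=24
after add eax, 15: eax=24+15=39
after add esi, 4: esi=112+4=116
after sub edi, 2: edi=4-2=2
cmp edi, 0  (cmp 2,0)
jne again: taken
after mov eax, [esi]: eax=M[116]=12
after and ebx, eax: ebx=24&12=8
after mov eax, [esi]: eax=M[116]=12
after or ebx, eax: ebx=8|12=12
after add eax, 15: eax=12+15=27
after add esi, 4: esi=116+4=120
after sub edi, 2: edi=2-2=0
cmp edi, 0  (cmp 0,0)
jne again: not taken
halt.

27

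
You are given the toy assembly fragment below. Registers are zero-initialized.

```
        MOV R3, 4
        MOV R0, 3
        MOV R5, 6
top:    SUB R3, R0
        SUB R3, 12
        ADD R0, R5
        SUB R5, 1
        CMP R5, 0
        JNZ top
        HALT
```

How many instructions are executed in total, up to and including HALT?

40

MOV R3, 4 → R3=4
MOV R0, 3 → R0=3
MOV R5, 6 → R5=6
SUB R3, R0 → R3=4-3=1
SUB R3, 12 → R3=1-12=-11
ADD R0, R5 → R0=3+6=9
SUB R5, 1 → R5=6-1=5
CMP R5, 0  (cmp 5,0)
JNZ top: taken
SUB R3, R0 → R3=(-11)-9=-20
SUB R3, 12 → R3=(-20)-12=-32
ADD R0, R5 → R0=9+5=14
SUB R5, 1 → R5=5-1=4
CMP R5, 0  (cmp 4,0)
JNZ top: taken
SUB R3, R0 → R3=(-32)-14=-46
SUB R3, 12 → R3=(-46)-12=-58
ADD R0, R5 → R0=14+4=18
SUB R5, 1 → R5=4-1=3
CMP R5, 0  (cmp 3,0)
JNZ top: taken
SUB R3, R0 → R3=(-58)-18=-76
SUB R3, 12 → R3=(-76)-12=-88
ADD R0, R5 → R0=18+3=21
SUB R5, 1 → R5=3-1=2
CMP R5, 0  (cmp 2,0)
JNZ top: taken
SUB R3, R0 → R3=(-88)-21=-109
SUB R3, 12 → R3=(-109)-12=-121
ADD R0, R5 → R0=21+2=23
SUB R5, 1 → R5=2-1=1
CMP R5, 0  (cmp 1,0)
JNZ top: taken
SUB R3, R0 → R3=(-121)-23=-144
SUB R3, 12 → R3=(-144)-12=-156
ADD R0, R5 → R0=23+1=24
SUB R5, 1 → R5=1-1=0
CMP R5, 0  (cmp 0,0)
JNZ top: not taken
halt.
Total executed instructions: 40.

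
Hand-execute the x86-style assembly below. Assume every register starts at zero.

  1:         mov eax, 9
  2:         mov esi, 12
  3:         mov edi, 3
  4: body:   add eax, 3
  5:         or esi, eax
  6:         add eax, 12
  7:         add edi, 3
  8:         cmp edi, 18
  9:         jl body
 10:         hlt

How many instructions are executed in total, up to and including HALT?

after mov eax, 9: eax=9
after mov esi, 12: esi=12
after mov edi, 3: edi=3
after add eax, 3: eax=9+3=12
after or esi, eax: esi=12|12=12
after add eax, 12: eax=12+12=24
after add edi, 3: edi=3+3=6
cmp edi, 18  (cmp 6,18)
jl body: taken
after add eax, 3: eax=24+3=27
after or esi, eax: esi=12|27=31
after add eax, 12: eax=27+12=39
after add edi, 3: edi=6+3=9
cmp edi, 18  (cmp 9,18)
jl body: taken
after add eax, 3: eax=39+3=42
after or esi, eax: esi=31|42=63
after add eax, 12: eax=42+12=54
after add edi, 3: edi=9+3=12
cmp edi, 18  (cmp 12,18)
jl body: taken
after add eax, 3: eax=54+3=57
after or esi, eax: esi=63|57=63
after add eax, 12: eax=57+12=69
after add edi, 3: edi=12+3=15
cmp edi, 18  (cmp 15,18)
jl body: taken
after add eax, 3: eax=69+3=72
after or esi, eax: esi=63|72=127
after add eax, 12: eax=72+12=84
after add edi, 3: edi=15+3=18
cmp edi, 18  (cmp 18,18)
jl body: not taken
halt.
Total executed instructions: 34.

34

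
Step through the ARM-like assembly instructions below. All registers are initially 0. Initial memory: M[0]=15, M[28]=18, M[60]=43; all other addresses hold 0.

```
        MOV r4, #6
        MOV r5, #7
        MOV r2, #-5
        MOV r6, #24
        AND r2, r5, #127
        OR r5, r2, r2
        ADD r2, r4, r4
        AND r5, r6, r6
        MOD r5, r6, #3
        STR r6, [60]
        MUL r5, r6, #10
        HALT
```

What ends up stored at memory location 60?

MOV r4, #6 → r4=6
MOV r5, #7 → r5=7
MOV r2, #-5 → r2=-5
MOV r6, #24 → r6=24
AND r2, r5, #127 → r2=7&127=7
OR r5, r2, r2 → r5=7|7=7
ADD r2, r4, r4 → r2=6+6=12
AND r5, r6, r6 → r5=24&24=24
MOD r5, r6, #3 → r5=24%3=0
STR r6, [60] → M[60]=24
MUL r5, r6, #10 → r5=24*10=240
halt.

24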